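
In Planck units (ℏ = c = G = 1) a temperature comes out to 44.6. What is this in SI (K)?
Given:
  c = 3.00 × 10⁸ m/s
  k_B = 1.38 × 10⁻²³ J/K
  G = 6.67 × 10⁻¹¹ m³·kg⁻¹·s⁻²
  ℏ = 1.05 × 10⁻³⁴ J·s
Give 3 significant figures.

One Planck temperature: T_P = √(ℏc⁵/G) / k_B = 1.42 × 10³² K.
44.6 × 1.42 × 10³² K = 6.32 × 10³³ K

6.32 × 10³³ K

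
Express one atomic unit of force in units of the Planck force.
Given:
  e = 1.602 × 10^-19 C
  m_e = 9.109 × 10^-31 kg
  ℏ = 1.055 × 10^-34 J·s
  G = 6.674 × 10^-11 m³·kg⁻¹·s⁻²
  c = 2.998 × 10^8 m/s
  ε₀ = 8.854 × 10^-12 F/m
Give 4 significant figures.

atomic unit of force: F_au = E_h/a₀ = m_e²e⁶/((4πε₀)³ℏ⁴) = 8.220 × 10^-8 N
Planck force: F_P = c⁴/G = 1.210 × 10^44 N
ratio = 8.220 × 10^-8 / 1.210 × 10^44 = 6.791 × 10^-52

6.791 × 10^-52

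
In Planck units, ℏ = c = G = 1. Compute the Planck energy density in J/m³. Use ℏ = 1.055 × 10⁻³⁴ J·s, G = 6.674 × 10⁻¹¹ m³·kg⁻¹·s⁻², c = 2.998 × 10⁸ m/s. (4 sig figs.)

The unique combination of the constants set to 1 with dimensions of energy density is u_P = c⁷/(ℏG²).
  = 2.177 × 10⁵⁹ / 4.699 × 10⁻⁵⁵
  = 4.632 × 10¹¹³ J/m³

4.632 × 10¹¹³ J/m³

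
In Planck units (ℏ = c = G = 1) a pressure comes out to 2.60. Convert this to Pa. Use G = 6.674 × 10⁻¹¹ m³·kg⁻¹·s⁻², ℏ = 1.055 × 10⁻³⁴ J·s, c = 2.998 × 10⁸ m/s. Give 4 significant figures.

One Planck pressure: p_P = c⁷/(ℏG²) = 4.632 × 10¹¹³ Pa.
2.60 × 4.632 × 10¹¹³ Pa = 1.204 × 10¹¹⁴ Pa

1.204 × 10¹¹⁴ Pa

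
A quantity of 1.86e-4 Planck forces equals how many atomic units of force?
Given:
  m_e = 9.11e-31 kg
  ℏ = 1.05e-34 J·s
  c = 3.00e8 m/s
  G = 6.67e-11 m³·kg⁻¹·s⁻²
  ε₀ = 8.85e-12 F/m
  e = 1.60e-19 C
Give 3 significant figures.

Planck force: F_P = c⁴/G = 1.21e44 N
atomic unit of force: F_au = E_h/a₀ = m_e²e⁶/((4πε₀)³ℏ⁴) = 8.33e-8 N
1.86e-4 × 1.21e44 / 8.33e-8 = 2.71e47

2.71e47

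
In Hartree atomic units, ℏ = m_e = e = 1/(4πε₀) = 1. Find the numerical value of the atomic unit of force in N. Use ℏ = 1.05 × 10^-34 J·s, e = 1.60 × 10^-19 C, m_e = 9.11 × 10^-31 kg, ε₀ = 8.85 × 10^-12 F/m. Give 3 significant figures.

8.33 × 10^-8 N

From ℏ = m_e = e = 1/(4πε₀) = 1 the force scale is F_au = E_h/a₀ = m_e²e⁶/((4πε₀)³ℏ⁴).
E_h = 4.38 × 10^-18 J
a₀ = 5.26 × 10^-11 m
E_h/a₀ = 8.33 × 10^-8 N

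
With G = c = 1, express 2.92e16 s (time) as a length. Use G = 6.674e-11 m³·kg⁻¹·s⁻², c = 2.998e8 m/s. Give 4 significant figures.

Time → length via c.
2.92e16 s × (c) = 8.754e24 m

8.754e24 m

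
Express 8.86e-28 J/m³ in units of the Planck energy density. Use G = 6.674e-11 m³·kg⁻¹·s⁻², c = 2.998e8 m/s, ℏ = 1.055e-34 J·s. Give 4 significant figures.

1.913e-141

Planck energy density: u_P = c⁷/(ℏG²) = 4.632e113 J/m³.
8.86e-28 / 4.632e113 = 1.913e-141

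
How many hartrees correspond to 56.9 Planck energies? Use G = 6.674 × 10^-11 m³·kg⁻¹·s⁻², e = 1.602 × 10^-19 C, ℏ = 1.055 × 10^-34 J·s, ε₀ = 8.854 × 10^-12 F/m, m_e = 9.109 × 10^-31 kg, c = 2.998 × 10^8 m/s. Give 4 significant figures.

2.557 × 10^28

Planck energy: E_P = √(ℏc⁵/G) = 1.957 × 10^9 J
hartree: E_h = m_e e⁴/(4πε₀ℏ)² = 4.354 × 10^-18 J
56.9 × 1.957 × 10^9 / 4.354 × 10^-18 = 2.557 × 10^28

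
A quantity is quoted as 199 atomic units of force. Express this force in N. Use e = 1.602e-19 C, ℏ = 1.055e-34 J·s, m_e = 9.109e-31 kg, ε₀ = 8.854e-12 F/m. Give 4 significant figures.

1.636e-5 N

One atomic unit of force: F_au = E_h/a₀ = m_e²e⁶/((4πε₀)³ℏ⁴) = 8.220e-8 N.
199 × 8.220e-8 N = 1.636e-5 N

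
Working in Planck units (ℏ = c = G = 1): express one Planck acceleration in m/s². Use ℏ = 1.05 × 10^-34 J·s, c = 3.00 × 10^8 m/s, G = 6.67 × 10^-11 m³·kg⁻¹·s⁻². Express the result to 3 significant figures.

5.59 × 10^51 m/s²

From ℏ = c = G = 1 the acceleration scale is a_P = √(c⁷/(ℏG)).
  = √(3.12 × 10^103)
  = 5.59 × 10^51 m/s²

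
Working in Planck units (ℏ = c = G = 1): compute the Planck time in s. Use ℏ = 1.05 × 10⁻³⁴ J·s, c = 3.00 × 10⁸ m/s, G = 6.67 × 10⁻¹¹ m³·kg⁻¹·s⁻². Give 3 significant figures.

5.37 × 10⁻⁴⁴ s

The unique combination of the constants set to 1 with dimensions of time is t_P = √(ℏG/c⁵).
  = √(2.88 × 10⁻⁸⁷)
  = 5.37 × 10⁻⁴⁴ s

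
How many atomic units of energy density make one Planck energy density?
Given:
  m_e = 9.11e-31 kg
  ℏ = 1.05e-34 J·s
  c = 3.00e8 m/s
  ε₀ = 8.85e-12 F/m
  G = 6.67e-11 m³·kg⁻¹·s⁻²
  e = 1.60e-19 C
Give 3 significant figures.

1.55e100

Planck energy density: u_P = c⁷/(ℏG²) = 4.68e113 J/m³
atomic unit of energy density: u_au = E_h/a₀³ = m_e⁴e¹⁰/((4πε₀)⁵ℏ⁸) = 3.01e13 J/m³
ratio = 4.68e113 / 3.01e13 = 1.55e100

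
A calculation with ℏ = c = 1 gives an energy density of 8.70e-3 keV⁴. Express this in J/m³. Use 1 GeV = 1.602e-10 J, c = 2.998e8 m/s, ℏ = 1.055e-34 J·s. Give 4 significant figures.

[E]/[L]³ = [E]⁴/(ℏc)³; restore (ℏc)⁻³.
1 GeV⁴ → 1/(ℏc)³ × (1 GeV in J)⁴ = 2.082e37 J/m³.
Convert the energy scale: 8.70e-3 keV⁴ = 8.70e-27 GeV⁴.
Result: 8.70e-27 × 2.082e37 = 1.811e11 J/m³.

1.811e11 J/m³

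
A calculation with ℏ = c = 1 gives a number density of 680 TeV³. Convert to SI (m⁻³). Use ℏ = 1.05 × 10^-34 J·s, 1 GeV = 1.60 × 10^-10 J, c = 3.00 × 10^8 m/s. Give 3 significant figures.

Number density is [L]⁻³ = [E]³/(ℏc)³.
1 GeV³ → 1/(ℏc)³ × (1 GeV in J)³ = 1.31 × 10^47 m⁻³.
Convert the energy scale: 680 TeV³ = 6.80 × 10^11 GeV³.
Result: 6.80 × 10^11 × 1.31 × 10^47 = 8.91 × 10^58 m⁻³.

8.91 × 10^58 m⁻³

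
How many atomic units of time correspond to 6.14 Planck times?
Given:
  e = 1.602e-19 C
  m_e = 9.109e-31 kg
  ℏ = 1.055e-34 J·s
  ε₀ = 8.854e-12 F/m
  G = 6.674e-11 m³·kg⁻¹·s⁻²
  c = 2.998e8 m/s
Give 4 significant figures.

Planck time: t_P = √(ℏG/c⁵) = 5.392e-44 s
atomic unit of time: τ_au = (4πε₀)²ℏ³/(m_e e⁴) = 2.423e-17 s
6.14 × 5.392e-44 / 2.423e-17 = 1.366e-26

1.366e-26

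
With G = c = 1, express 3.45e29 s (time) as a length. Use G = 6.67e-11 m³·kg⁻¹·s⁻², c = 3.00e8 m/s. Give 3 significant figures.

Time → length via c.
3.45e29 s × (c) = 1.03e38 m

1.03e38 m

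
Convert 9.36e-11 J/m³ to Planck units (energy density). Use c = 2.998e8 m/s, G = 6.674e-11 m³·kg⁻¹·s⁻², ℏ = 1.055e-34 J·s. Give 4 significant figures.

Planck energy density: u_P = c⁷/(ℏG²) = 4.632e113 J/m³.
9.36e-11 / 4.632e113 = 2.021e-124

2.021e-124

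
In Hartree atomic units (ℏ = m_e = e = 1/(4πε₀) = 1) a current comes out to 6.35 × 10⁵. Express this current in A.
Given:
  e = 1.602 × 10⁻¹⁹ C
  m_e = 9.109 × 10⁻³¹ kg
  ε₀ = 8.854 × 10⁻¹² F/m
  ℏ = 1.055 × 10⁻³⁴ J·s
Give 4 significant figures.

4.199 × 10³ A

One atomic unit of electric current: I_au = e E_h/ℏ = m_e e⁵/((4πε₀)²ℏ³) = 6.612 × 10⁻³ A.
6.35 × 10⁵ × 6.612 × 10⁻³ A = 4.199 × 10³ A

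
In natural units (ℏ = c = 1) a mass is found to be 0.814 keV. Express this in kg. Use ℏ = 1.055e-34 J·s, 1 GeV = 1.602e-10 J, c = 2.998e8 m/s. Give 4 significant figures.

1.451e-33 kg

Mass is [E]/c²; divide by c².
1 GeV → 1/c² × (1 GeV in J) = 1.782e-27 kg.
Convert the energy scale: 0.814 keV = 8.14e-7 GeV.
Result: 8.14e-7 × 1.782e-27 = 1.451e-33 kg.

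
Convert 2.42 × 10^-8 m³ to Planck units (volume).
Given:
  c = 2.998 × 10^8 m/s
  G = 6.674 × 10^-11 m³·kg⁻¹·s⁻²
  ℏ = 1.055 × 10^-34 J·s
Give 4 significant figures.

5.729 × 10^96

Planck volume: V_P = (ℏG/c³)^(3/2) = 4.224 × 10^-105 m³.
2.42 × 10^-8 / 4.224 × 10^-105 = 5.729 × 10^96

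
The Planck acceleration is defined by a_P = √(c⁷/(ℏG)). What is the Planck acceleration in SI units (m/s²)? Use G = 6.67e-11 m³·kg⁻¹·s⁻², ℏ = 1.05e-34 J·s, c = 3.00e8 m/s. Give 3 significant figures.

a_P = √(c⁷/(ℏG))
  = √(3.12e103)
  = 5.59e51 m/s²

5.59e51 m/s²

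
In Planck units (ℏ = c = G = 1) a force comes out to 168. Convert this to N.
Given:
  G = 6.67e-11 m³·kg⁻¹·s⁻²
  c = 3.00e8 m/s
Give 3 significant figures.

2.04e46 N

One Planck force: F_P = c⁴/G = 1.21e44 N.
168 × 1.21e44 N = 2.04e46 N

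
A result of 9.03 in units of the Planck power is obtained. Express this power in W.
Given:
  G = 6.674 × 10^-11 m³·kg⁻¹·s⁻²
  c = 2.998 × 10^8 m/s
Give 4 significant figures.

One Planck power: P_P = c⁵/G = 3.629 × 10^52 W.
9.03 × 3.629 × 10^52 W = 3.277 × 10^53 W

3.277 × 10^53 W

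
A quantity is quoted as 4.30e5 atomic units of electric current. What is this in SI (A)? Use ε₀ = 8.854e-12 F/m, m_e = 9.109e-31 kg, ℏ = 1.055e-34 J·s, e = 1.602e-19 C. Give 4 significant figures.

One atomic unit of electric current: I_au = e E_h/ℏ = m_e e⁵/((4πε₀)²ℏ³) = 6.612e-3 A.
4.30e5 × 6.612e-3 A = 2.843e3 A

2.843e3 A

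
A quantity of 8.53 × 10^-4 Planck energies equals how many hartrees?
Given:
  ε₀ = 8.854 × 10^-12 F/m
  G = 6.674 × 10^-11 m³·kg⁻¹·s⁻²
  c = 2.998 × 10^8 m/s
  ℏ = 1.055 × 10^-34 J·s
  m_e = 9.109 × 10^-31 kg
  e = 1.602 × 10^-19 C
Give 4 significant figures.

Planck energy: E_P = √(ℏc⁵/G) = 1.957 × 10^9 J
hartree: E_h = m_e e⁴/(4πε₀ℏ)² = 4.354 × 10^-18 J
8.53 × 10^-4 × 1.957 × 10^9 / 4.354 × 10^-18 = 3.833 × 10^23

3.833 × 10^23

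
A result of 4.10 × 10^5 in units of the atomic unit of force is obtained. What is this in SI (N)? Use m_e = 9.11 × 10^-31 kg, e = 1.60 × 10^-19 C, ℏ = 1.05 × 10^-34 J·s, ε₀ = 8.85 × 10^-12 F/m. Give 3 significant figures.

0.0341 N

One atomic unit of force: F_au = E_h/a₀ = m_e²e⁶/((4πε₀)³ℏ⁴) = 8.33 × 10^-8 N.
4.10 × 10^5 × 8.33 × 10^-8 N = 0.0341 N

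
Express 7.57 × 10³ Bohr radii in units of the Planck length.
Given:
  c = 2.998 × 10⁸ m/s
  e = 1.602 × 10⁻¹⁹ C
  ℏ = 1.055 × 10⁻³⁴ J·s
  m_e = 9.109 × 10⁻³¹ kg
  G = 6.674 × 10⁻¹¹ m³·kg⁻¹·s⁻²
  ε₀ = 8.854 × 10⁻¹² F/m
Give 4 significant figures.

2.481 × 10²⁸

Bohr radius: a₀ = 4πε₀ℏ²/(m_e e²) = 5.297 × 10⁻¹¹ m
Planck length: ℓ_P = √(ℏG/c³) = 1.616 × 10⁻³⁵ m
7.57 × 10³ × 5.297 × 10⁻¹¹ / 1.616 × 10⁻³⁵ = 2.481 × 10²⁸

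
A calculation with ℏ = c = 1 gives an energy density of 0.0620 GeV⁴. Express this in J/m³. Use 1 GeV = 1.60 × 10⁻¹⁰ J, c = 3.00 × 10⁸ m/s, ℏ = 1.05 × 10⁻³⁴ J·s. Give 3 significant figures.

1.30 × 10³⁶ J/m³

[E]/[L]³ = [E]⁴/(ℏc)³; restore (ℏc)⁻³.
1 GeV⁴ → 1/(ℏc)³ × (1 GeV in J)⁴ = 2.10 × 10³⁷ J/m³.
Result: 0.0620 × 2.10 × 10³⁷ = 1.30 × 10³⁶ J/m³.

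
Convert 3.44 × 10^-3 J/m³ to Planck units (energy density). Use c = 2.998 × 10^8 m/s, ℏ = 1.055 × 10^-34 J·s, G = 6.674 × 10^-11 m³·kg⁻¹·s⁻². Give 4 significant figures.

Planck energy density: u_P = c⁷/(ℏG²) = 4.632 × 10^113 J/m³.
3.44 × 10^-3 / 4.632 × 10^113 = 7.426 × 10^-117

7.426 × 10^-117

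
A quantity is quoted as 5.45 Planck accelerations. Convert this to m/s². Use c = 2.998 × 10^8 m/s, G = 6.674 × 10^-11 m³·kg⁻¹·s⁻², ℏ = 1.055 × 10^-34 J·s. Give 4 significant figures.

3.030 × 10^52 m/s²

One Planck acceleration: a_P = √(c⁷/(ℏG)) = 5.560 × 10^51 m/s².
5.45 × 5.560 × 10^51 m/s² = 3.030 × 10^52 m/s²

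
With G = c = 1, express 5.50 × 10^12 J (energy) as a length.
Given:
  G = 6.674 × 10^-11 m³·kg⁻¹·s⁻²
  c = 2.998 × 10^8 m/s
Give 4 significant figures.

Energy → length via G/c⁴.
5.50 × 10^12 J × (G/c⁴) = 4.544 × 10^-32 m

4.544 × 10^-32 m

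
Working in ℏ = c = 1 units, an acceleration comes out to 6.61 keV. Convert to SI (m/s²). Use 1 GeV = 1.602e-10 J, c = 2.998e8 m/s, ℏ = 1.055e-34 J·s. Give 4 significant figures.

Acceleration is [L]/[T]² = c·[E]/ℏ.
1 GeV → c/ℏ × (1 GeV in J) = 4.552e32 m/s².
Convert the energy scale: 6.61 keV = 6.61e-6 GeV.
Result: 6.61e-6 × 4.552e32 = 3.009e27 m/s².

3.009e27 m/s²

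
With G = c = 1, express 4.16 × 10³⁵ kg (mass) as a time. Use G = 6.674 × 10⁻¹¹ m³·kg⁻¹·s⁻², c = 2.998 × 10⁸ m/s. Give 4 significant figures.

Mass → time via G/c³.
4.16 × 10³⁵ kg × (G/c³) = 1.030 s

1.030 s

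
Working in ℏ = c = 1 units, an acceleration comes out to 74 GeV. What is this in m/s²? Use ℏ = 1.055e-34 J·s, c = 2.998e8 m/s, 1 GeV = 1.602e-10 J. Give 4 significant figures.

3.369e34 m/s²

Acceleration is [L]/[T]² = c·[E]/ℏ.
1 GeV → c/ℏ × (1 GeV in J) = 4.552e32 m/s².
Result: 74 × 4.552e32 = 3.369e34 m/s².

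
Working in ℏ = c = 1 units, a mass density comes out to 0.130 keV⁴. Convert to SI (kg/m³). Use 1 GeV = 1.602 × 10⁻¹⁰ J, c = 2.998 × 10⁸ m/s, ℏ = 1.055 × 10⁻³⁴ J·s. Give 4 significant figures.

3.011 × 10⁻⁵ kg/m³

Mass density is [E]/(c²[L]³) = [E]⁴/(ℏ³c⁵).
1 GeV⁴ → 1/(ℏ³c⁵) × (1 GeV in J)⁴ = 2.316 × 10²⁰ kg/m³.
Convert the energy scale: 0.130 keV⁴ = 1.30 × 10⁻²⁵ GeV⁴.
Result: 1.30 × 10⁻²⁵ × 2.316 × 10²⁰ = 3.011 × 10⁻⁵ kg/m³.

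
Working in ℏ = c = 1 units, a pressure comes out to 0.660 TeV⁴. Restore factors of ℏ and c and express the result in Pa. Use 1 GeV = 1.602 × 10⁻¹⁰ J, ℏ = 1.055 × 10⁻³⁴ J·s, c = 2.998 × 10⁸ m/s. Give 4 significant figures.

Pressure is [E]/[L]³ = [E]⁴/(ℏc)³.
1 GeV⁴ → 1/(ℏc)³ × (1 GeV in J)⁴ = 2.082 × 10³⁷ Pa.
Convert the energy scale: 0.660 TeV⁴ = 6.60 × 10¹¹ GeV⁴.
Result: 6.60 × 10¹¹ × 2.082 × 10³⁷ = 1.374 × 10⁴⁹ Pa.

1.374 × 10⁴⁹ Pa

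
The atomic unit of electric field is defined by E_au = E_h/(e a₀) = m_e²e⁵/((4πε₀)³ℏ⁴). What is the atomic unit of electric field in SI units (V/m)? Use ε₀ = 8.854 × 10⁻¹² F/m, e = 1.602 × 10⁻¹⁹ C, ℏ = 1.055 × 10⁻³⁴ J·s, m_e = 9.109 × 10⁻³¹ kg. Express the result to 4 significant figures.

5.131 × 10¹¹ V/m

E_au = E_h/(e a₀) = m_e²e⁵/((4πε₀)³ℏ⁴)
E_h = 4.354 × 10⁻¹⁸ J
a₀ = 5.297 × 10⁻¹¹ m
E_h/(e·a₀) = 5.131 × 10¹¹ V/m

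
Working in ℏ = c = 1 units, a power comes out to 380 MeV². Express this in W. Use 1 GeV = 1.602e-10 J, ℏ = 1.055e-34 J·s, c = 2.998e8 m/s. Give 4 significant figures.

Power is [E]/[T] = [E]²/ℏ.
1 GeV² → 1/ℏ × (1 GeV in J)² = 2.433e14 W.
Convert the energy scale: 380 MeV² = 3.80e-4 GeV².
Result: 3.80e-4 × 2.433e14 = 9.244e10 W.

9.244e10 W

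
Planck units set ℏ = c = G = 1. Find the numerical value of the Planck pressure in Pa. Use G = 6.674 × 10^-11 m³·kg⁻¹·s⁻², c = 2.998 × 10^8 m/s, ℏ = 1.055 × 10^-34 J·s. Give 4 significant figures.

4.632 × 10^113 Pa

From ℏ = c = G = 1 the pressure scale is p_P = c⁷/(ℏG²).
  = 2.177 × 10^59 / 4.699 × 10^-55
  = 4.632 × 10^113 Pa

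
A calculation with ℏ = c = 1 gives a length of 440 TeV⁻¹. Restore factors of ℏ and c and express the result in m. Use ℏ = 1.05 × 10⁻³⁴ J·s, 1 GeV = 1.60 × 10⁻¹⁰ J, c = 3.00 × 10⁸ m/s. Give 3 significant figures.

A length is [E]⁻¹ in ℏ=c=1; restore one factor of ℏc.
1 GeV⁻¹ → ℏc × (1 GeV in J)⁻¹ = 1.97 × 10⁻¹⁶ m.
Convert the energy scale: 440 TeV⁻¹ = 0.440 GeV⁻¹.
Result: 0.440 × 1.97 × 10⁻¹⁶ = 8.66 × 10⁻¹⁷ m.

8.66 × 10⁻¹⁷ m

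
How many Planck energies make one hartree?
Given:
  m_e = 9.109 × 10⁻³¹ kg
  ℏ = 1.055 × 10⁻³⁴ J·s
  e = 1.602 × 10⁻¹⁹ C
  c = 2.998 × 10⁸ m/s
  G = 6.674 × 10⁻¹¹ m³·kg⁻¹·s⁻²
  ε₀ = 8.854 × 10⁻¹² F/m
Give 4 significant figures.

hartree: E_h = m_e e⁴/(4πε₀ℏ)² = 4.354 × 10⁻¹⁸ J
Planck energy: E_P = √(ℏc⁵/G) = 1.957 × 10⁹ J
ratio = 4.354 × 10⁻¹⁸ / 1.957 × 10⁹ = 2.225 × 10⁻²⁷

2.225 × 10⁻²⁷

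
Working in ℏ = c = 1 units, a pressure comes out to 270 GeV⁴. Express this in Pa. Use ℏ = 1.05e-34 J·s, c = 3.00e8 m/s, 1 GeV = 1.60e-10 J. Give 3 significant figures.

Pressure is [E]/[L]³ = [E]⁴/(ℏc)³.
1 GeV⁴ → 1/(ℏc)³ × (1 GeV in J)⁴ = 2.10e37 Pa.
Result: 270 × 2.10e37 = 5.66e39 Pa.

5.66e39 Pa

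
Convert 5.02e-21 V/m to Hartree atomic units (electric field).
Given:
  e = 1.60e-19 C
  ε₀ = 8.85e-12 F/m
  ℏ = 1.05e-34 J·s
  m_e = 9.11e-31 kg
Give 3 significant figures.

9.64e-33

atomic unit of electric field: E_au = E_h/(e a₀) = m_e²e⁵/((4πε₀)³ℏ⁴) = 5.20e11 V/m.
5.02e-21 / 5.20e11 = 9.64e-33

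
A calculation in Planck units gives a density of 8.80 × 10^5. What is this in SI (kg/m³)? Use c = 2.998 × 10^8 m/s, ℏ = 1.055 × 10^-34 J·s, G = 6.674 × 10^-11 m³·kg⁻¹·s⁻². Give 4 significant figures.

One Planck density: ρ_P = c⁵/(ℏG²) = 5.154 × 10^96 kg/m³.
8.80 × 10^5 × 5.154 × 10^96 kg/m³ = 4.535 × 10^102 kg/m³

4.535 × 10^102 kg/m³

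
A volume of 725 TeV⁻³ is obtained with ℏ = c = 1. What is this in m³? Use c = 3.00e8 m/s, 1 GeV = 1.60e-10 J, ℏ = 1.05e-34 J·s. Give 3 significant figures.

Volume is [L]³ = [E]⁻³·(ℏc)³.
1 GeV⁻³ → (ℏc)³ × (1 GeV in J)⁻³ = 7.63e-48 m³.
Convert the energy scale: 725 TeV⁻³ = 7.25e-7 GeV⁻³.
Result: 7.25e-7 × 7.63e-48 = 5.53e-54 m³.

5.53e-54 m³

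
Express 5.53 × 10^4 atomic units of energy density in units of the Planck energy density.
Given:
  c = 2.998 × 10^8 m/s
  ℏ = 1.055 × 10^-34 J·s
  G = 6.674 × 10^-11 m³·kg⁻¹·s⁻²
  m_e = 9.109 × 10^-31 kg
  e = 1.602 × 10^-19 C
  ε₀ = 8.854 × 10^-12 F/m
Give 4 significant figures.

atomic unit of energy density: u_au = E_h/a₀³ = m_e⁴e¹⁰/((4πε₀)⁵ℏ⁸) = 2.929 × 10^13 J/m³
Planck energy density: u_P = c⁷/(ℏG²) = 4.632 × 10^113 J/m³
5.53 × 10^4 × 2.929 × 10^13 / 4.632 × 10^113 = 3.497 × 10^-96

3.497 × 10^-96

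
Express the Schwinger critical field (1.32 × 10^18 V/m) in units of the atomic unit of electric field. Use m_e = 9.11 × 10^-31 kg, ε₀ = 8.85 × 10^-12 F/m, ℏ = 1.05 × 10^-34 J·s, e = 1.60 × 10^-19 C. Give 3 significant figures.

atomic unit of electric field: E_au = E_h/(e a₀) = m_e²e⁵/((4πε₀)³ℏ⁴) = 5.20 × 10^11 V/m.
1.32 × 10^18 / 5.20 × 10^11 = 2.54 × 10^6

2.54 × 10^6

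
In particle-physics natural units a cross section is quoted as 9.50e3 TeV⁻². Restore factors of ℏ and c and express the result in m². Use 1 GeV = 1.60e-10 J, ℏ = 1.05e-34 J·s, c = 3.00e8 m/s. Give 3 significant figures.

3.68e-34 m²

Area is [L]² = [E]⁻²·(ℏc)²; restore (ℏc)².
1 GeV⁻² → (ℏc)² × (1 GeV in J)⁻² = 3.88e-32 m².
Convert the energy scale: 9.50e3 TeV⁻² = 9.50e-3 GeV⁻².
Result: 9.50e-3 × 3.88e-32 = 3.68e-34 m².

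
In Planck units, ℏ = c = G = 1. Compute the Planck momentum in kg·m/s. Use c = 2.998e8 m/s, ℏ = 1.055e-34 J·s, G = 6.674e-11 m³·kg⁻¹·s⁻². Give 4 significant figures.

6.527 kg·m/s

Dimensional analysis gives p_P = √(ℏc³/G).
  = √(42.60)
  = 6.527 kg·m/s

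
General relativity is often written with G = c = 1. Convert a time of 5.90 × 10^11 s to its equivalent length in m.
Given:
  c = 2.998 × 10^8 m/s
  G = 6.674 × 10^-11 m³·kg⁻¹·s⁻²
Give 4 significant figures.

1.769 × 10^20 m

Time → length via c.
5.90 × 10^11 s × (c) = 1.769 × 10^20 m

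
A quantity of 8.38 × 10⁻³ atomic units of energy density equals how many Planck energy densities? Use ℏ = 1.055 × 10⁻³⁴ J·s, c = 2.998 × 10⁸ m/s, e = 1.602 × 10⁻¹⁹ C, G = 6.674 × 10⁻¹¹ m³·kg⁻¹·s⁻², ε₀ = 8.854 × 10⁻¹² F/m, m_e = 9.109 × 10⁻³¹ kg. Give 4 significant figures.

atomic unit of energy density: u_au = E_h/a₀³ = m_e⁴e¹⁰/((4πε₀)⁵ℏ⁸) = 2.929 × 10¹³ J/m³
Planck energy density: u_P = c⁷/(ℏG²) = 4.632 × 10¹¹³ J/m³
8.38 × 10⁻³ × 2.929 × 10¹³ / 4.632 × 10¹¹³ = 5.299 × 10⁻¹⁰³

5.299 × 10⁻¹⁰³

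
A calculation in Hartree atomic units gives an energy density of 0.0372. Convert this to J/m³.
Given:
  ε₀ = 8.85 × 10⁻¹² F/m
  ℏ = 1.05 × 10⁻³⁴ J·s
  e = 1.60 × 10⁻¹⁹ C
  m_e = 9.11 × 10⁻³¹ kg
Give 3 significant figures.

1.12 × 10¹² J/m³

One atomic unit of energy density: u_au = E_h/a₀³ = m_e⁴e¹⁰/((4πε₀)⁵ℏ⁸) = 3.01 × 10¹³ J/m³.
0.0372 × 3.01 × 10¹³ J/m³ = 1.12 × 10¹² J/m³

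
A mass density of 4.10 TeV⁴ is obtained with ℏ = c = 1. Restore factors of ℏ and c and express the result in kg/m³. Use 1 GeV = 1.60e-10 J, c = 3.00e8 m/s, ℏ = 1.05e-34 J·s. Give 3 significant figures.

9.55e32 kg/m³

Mass density is [E]/(c²[L]³) = [E]⁴/(ℏ³c⁵).
1 GeV⁴ → 1/(ℏ³c⁵) × (1 GeV in J)⁴ = 2.33e20 kg/m³.
Convert the energy scale: 4.10 TeV⁴ = 4.10e12 GeV⁴.
Result: 4.10e12 × 2.33e20 = 9.55e32 kg/m³.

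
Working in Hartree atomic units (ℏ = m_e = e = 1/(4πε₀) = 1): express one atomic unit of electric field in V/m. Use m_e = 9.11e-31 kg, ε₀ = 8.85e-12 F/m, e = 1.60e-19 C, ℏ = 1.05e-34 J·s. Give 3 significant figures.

Dimensional analysis gives E_au = E_h/(e a₀) = m_e²e⁵/((4πε₀)³ℏ⁴).
E_h = 4.38e-18 J
a₀ = 5.26e-11 m
E_h/(e·a₀) = 5.20e11 V/m

5.20e11 V/m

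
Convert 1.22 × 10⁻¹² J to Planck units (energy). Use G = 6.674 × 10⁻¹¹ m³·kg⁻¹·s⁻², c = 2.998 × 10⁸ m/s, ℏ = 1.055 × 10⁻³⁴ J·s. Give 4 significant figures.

6.235 × 10⁻²²

Planck energy: E_P = √(ℏc⁵/G) = 1.957 × 10⁹ J.
1.22 × 10⁻¹² / 1.957 × 10⁹ = 6.235 × 10⁻²²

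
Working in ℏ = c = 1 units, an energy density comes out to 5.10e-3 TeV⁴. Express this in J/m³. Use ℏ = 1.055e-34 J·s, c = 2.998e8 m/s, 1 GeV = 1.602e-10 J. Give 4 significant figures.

1.062e47 J/m³

[E]/[L]³ = [E]⁴/(ℏc)³; restore (ℏc)⁻³.
1 GeV⁴ → 1/(ℏc)³ × (1 GeV in J)⁴ = 2.082e37 J/m³.
Convert the energy scale: 5.10e-3 TeV⁴ = 5.10e9 GeV⁴.
Result: 5.10e9 × 2.082e37 = 1.062e47 J/m³.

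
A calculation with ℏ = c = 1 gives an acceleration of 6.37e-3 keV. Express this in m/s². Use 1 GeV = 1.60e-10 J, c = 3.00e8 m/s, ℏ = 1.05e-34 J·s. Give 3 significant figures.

2.91e24 m/s²

Acceleration is [L]/[T]² = c·[E]/ℏ.
1 GeV → c/ℏ × (1 GeV in J) = 4.57e32 m/s².
Convert the energy scale: 6.37e-3 keV = 6.37e-9 GeV.
Result: 6.37e-9 × 4.57e32 = 2.91e24 m/s².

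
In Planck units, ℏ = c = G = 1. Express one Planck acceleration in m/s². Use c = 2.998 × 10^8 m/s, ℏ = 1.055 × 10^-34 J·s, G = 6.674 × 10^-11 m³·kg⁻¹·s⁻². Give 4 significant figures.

Dimensional analysis gives a_P = √(c⁷/(ℏG)).
  = √(3.092 × 10^103)
  = 5.560 × 10^51 m/s²

5.560 × 10^51 m/s²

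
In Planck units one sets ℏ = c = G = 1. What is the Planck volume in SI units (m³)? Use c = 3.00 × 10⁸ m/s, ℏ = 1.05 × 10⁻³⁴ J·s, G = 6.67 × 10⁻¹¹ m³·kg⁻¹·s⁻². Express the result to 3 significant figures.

V_P = (ℏG/c³)^(3/2)
  = √(1.75 × 10⁻²⁰⁹)
  = 4.18 × 10⁻¹⁰⁵ m³

4.18 × 10⁻¹⁰⁵ m³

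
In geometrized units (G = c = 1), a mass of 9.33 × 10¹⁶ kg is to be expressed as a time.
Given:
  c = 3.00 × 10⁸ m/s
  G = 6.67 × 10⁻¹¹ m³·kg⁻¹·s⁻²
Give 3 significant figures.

2.30 × 10⁻¹⁹ s

Mass → time via G/c³.
9.33 × 10¹⁶ kg × (G/c³) = 2.30 × 10⁻¹⁹ s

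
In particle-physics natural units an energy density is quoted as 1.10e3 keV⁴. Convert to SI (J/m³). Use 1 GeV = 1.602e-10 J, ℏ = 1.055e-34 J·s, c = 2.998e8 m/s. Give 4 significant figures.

[E]/[L]³ = [E]⁴/(ℏc)³; restore (ℏc)⁻³.
1 GeV⁴ → 1/(ℏc)³ × (1 GeV in J)⁴ = 2.082e37 J/m³.
Convert the energy scale: 1.10e3 keV⁴ = 1.10e-21 GeV⁴.
Result: 1.10e-21 × 2.082e37 = 2.290e16 J/m³.

2.290e16 J/m³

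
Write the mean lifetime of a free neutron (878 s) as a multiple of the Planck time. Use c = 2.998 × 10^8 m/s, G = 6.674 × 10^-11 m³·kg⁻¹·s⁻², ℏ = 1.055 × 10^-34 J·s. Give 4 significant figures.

1.628 × 10^46

Planck time: t_P = √(ℏG/c⁵) = 5.392 × 10^-44 s.
878 / 5.392 × 10^-44 = 1.628 × 10^46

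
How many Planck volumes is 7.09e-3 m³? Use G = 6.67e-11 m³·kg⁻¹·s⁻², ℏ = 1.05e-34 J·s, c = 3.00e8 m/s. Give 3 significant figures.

Planck volume: V_P = (ℏG/c³)^(3/2) = 4.18e-105 m³.
7.09e-3 / 4.18e-105 = 1.70e102

1.70e102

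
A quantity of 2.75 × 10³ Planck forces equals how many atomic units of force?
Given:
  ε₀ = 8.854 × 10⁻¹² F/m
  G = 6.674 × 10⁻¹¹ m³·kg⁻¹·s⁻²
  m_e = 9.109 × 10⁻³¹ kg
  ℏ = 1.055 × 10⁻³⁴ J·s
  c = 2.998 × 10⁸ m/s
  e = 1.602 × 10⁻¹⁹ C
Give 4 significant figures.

Planck force: F_P = c⁴/G = 1.210 × 10⁴⁴ N
atomic unit of force: F_au = E_h/a₀ = m_e²e⁶/((4πε₀)³ℏ⁴) = 8.220 × 10⁻⁸ N
2.75 × 10³ × 1.210 × 10⁴⁴ / 8.220 × 10⁻⁸ = 4.050 × 10⁵⁴

4.050 × 10⁵⁴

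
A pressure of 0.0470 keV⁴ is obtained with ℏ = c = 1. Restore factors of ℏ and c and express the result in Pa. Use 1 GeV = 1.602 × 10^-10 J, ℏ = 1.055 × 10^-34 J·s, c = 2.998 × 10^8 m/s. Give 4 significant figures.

Pressure is [E]/[L]³ = [E]⁴/(ℏc)³.
1 GeV⁴ → 1/(ℏc)³ × (1 GeV in J)⁴ = 2.082 × 10^37 Pa.
Convert the energy scale: 0.0470 keV⁴ = 4.70 × 10^-26 GeV⁴.
Result: 4.70 × 10^-26 × 2.082 × 10^37 = 9.784 × 10^11 Pa.

9.784 × 10^11 Pa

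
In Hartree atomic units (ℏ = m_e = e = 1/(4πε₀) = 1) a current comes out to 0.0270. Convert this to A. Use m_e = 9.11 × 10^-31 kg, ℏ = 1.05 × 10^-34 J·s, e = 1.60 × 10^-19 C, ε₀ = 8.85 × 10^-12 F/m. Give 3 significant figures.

One atomic unit of electric current: I_au = e E_h/ℏ = m_e e⁵/((4πε₀)²ℏ³) = 6.67 × 10^-3 A.
0.0270 × 6.67 × 10^-3 A = 1.80 × 10^-4 A

1.80 × 10^-4 A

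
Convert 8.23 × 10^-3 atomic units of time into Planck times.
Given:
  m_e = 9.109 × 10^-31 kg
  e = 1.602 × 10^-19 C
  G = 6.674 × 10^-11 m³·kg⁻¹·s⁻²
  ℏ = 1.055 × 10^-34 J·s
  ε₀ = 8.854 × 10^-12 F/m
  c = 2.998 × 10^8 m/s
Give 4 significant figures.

3.698 × 10^24

atomic unit of time: τ_au = (4πε₀)²ℏ³/(m_e e⁴) = 2.423 × 10^-17 s
Planck time: t_P = √(ℏG/c⁵) = 5.392 × 10^-44 s
8.23 × 10^-3 × 2.423 × 10^-17 / 5.392 × 10^-44 = 3.698 × 10^24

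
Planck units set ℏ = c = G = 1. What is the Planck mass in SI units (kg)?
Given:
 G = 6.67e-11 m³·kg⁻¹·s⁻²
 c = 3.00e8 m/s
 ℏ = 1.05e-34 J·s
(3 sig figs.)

The unique combination of the constants set to 1 with dimensions of mass is m_P = √(ℏc/G).
  = √(4.72e-16)
  = 2.17e-8 kg

2.17e-8 kg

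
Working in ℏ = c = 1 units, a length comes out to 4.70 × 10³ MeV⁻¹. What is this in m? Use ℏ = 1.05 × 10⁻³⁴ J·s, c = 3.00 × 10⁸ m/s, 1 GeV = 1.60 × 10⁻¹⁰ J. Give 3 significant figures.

9.25 × 10⁻¹⁰ m

A length is [E]⁻¹ in ℏ=c=1; restore one factor of ℏc.
1 GeV⁻¹ → ℏc × (1 GeV in J)⁻¹ = 1.97 × 10⁻¹⁶ m.
Convert the energy scale: 4.70 × 10³ MeV⁻¹ = 4.70 × 10⁶ GeV⁻¹.
Result: 4.70 × 10⁶ × 1.97 × 10⁻¹⁶ = 9.25 × 10⁻¹⁰ m.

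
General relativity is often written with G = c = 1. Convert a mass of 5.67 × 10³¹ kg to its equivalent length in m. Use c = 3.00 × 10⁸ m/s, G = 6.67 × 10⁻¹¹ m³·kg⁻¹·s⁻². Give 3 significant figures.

In G = c = 1 units mass has dimensions of length; the conversion factor is G/c².
5.67 × 10³¹ kg × (G/c²) = 4.20 × 10⁴ m

4.20 × 10⁴ m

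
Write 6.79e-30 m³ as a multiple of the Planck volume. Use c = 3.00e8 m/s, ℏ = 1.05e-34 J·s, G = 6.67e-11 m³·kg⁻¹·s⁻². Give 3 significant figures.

Planck volume: V_P = (ℏG/c³)^(3/2) = 4.18e-105 m³.
6.79e-30 / 4.18e-105 = 1.63e75

1.63e75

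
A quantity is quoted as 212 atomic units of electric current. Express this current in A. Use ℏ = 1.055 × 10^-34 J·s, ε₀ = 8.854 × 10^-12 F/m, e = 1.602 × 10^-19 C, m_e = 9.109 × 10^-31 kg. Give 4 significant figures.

One atomic unit of electric current: I_au = e E_h/ℏ = m_e e⁵/((4πε₀)²ℏ³) = 6.612 × 10^-3 A.
212 × 6.612 × 10^-3 A = 1.402 A

1.402 A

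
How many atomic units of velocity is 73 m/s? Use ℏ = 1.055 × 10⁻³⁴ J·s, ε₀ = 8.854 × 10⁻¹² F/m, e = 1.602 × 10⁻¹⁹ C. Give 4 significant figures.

3.339 × 10⁻⁵

atomic unit of velocity: v_au = e²/(4πε₀ℏ) = 2.186 × 10⁶ m/s.
73 / 2.186 × 10⁶ = 3.339 × 10⁻⁵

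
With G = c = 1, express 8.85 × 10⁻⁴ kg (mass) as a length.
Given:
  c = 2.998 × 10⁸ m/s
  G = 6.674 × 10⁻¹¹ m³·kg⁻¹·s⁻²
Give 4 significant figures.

In G = c = 1 units mass has dimensions of length; the conversion factor is G/c².
8.85 × 10⁻⁴ kg × (G/c²) = 6.572 × 10⁻³¹ m

6.572 × 10⁻³¹ m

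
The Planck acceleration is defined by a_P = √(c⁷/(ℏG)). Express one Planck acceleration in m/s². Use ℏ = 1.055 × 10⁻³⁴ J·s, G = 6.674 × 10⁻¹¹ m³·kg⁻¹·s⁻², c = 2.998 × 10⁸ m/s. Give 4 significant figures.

a_P = √(c⁷/(ℏG))
  = √(3.092 × 10¹⁰³)
  = 5.560 × 10⁵¹ m/s²

5.560 × 10⁵¹ m/s²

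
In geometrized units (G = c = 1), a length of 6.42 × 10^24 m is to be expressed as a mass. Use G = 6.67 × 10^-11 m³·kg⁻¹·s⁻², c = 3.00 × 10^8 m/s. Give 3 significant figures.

Length → mass via c²/G.
6.42 × 10^24 m × (c²/G) = 8.66 × 10^51 kg

8.66 × 10^51 kg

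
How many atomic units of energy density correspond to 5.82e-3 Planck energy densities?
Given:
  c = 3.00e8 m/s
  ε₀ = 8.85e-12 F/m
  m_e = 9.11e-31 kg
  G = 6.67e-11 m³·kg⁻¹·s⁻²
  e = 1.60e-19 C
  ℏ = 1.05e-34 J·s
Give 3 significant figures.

9.04e97

Planck energy density: u_P = c⁷/(ℏG²) = 4.68e113 J/m³
atomic unit of energy density: u_au = E_h/a₀³ = m_e⁴e¹⁰/((4πε₀)⁵ℏ⁸) = 3.01e13 J/m³
5.82e-3 × 4.68e113 / 3.01e13 = 9.04e97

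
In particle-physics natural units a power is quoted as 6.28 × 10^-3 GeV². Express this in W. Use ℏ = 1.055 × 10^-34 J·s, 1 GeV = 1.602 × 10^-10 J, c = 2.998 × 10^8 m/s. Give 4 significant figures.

1.528 × 10^12 W

Power is [E]/[T] = [E]²/ℏ.
1 GeV² → 1/ℏ × (1 GeV in J)² = 2.433 × 10^14 W.
Result: 6.28 × 10^-3 × 2.433 × 10^14 = 1.528 × 10^12 W.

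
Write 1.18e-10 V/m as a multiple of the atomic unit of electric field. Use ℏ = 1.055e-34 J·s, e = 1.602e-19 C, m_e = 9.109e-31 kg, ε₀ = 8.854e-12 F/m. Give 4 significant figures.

2.300e-22

atomic unit of electric field: E_au = E_h/(e a₀) = m_e²e⁵/((4πε₀)³ℏ⁴) = 5.131e11 V/m.
1.18e-10 / 5.131e11 = 2.300e-22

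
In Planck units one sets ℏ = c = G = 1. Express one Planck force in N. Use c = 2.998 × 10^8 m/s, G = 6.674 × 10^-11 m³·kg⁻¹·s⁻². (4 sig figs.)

F_P = c⁴/G
  = 8.078 × 10^33 / 6.674 × 10^-11
  = 1.210 × 10^44 N

1.210 × 10^44 N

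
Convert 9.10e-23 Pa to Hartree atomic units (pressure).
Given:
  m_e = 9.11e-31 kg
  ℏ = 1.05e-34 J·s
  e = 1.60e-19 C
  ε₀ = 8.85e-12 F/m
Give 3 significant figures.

3.02e-36

atomic unit of pressure: P_au = E_h/a₀³ = m_e⁴e¹⁰/((4πε₀)⁵ℏ⁸) = 3.01e13 Pa.
9.10e-23 / 3.01e13 = 3.02e-36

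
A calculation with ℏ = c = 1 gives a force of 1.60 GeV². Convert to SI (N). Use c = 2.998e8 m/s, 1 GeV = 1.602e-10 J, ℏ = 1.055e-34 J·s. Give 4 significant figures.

1.298e6 N

Force is [E]/[L] = [E]²/(ℏc); restore (ℏc)⁻¹.
1 GeV² → 1/(ℏc) × (1 GeV in J)² = 8.114e5 N.
Result: 1.60 × 8.114e5 = 1.298e6 N.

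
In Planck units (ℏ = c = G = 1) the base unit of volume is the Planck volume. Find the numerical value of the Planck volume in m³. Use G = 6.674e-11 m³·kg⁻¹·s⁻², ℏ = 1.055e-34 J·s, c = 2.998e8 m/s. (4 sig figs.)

V_P = (ℏG/c³)^(3/2)
  = √(1.784e-209)
  = 4.224e-105 m³

4.224e-105 m³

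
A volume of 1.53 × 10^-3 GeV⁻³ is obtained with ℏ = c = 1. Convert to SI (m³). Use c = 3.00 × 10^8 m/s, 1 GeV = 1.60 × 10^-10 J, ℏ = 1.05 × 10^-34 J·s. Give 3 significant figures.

1.17 × 10^-50 m³

Volume is [L]³ = [E]⁻³·(ℏc)³.
1 GeV⁻³ → (ℏc)³ × (1 GeV in J)⁻³ = 7.63 × 10^-48 m³.
Result: 1.53 × 10^-3 × 7.63 × 10^-48 = 1.17 × 10^-50 m³.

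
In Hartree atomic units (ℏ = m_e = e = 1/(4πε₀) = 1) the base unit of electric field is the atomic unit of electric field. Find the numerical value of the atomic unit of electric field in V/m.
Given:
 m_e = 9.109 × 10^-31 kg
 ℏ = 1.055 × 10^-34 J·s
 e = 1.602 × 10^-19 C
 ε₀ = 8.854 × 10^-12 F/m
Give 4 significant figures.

5.131 × 10^11 V/m

E_au = E_h/(e a₀) = m_e²e⁵/((4πε₀)³ℏ⁴)
E_h = 4.354 × 10^-18 J
a₀ = 5.297 × 10^-11 m
E_h/(e·a₀) = 5.131 × 10^11 V/m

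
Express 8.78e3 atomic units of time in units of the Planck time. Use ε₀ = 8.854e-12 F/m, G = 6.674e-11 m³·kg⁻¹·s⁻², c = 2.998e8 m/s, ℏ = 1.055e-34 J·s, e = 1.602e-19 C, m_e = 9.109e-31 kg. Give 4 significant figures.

3.945e30

atomic unit of time: τ_au = (4πε₀)²ℏ³/(m_e e⁴) = 2.423e-17 s
Planck time: t_P = √(ℏG/c⁵) = 5.392e-44 s
8.78e3 × 2.423e-17 / 5.392e-44 = 3.945e30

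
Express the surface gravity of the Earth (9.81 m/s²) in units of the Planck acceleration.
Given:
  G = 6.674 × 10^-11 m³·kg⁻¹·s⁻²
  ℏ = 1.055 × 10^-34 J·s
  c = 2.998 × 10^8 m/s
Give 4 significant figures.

Planck acceleration: a_P = √(c⁷/(ℏG)) = 5.560 × 10^51 m/s².
9.81 / 5.560 × 10^51 = 1.764 × 10^-51

1.764 × 10^-51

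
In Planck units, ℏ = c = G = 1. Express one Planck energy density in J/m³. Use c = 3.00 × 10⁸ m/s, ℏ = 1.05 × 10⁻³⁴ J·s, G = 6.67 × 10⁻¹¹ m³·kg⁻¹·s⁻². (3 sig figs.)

Dimensional analysis gives u_P = c⁷/(ℏG²).
  = 2.19 × 10⁵⁹ / 4.67 × 10⁻⁵⁵
  = 4.68 × 10¹¹³ J/m³

4.68 × 10¹¹³ J/m³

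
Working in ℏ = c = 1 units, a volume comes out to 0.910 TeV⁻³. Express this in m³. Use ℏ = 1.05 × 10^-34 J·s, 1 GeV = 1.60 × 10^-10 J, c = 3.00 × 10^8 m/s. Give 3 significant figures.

Volume is [L]³ = [E]⁻³·(ℏc)³.
1 GeV⁻³ → (ℏc)³ × (1 GeV in J)⁻³ = 7.63 × 10^-48 m³.
Convert the energy scale: 0.910 TeV⁻³ = 9.10 × 10^-10 GeV⁻³.
Result: 9.10 × 10^-10 × 7.63 × 10^-48 = 6.94 × 10^-57 m³.

6.94 × 10^-57 m³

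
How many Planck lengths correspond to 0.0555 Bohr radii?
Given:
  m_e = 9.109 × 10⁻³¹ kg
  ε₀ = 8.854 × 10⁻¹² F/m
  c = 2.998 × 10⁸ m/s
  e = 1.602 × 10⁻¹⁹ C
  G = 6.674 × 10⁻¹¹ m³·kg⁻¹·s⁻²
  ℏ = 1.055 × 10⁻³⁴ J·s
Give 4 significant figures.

Bohr radius: a₀ = 4πε₀ℏ²/(m_e e²) = 5.297 × 10⁻¹¹ m
Planck length: ℓ_P = √(ℏG/c³) = 1.616 × 10⁻³⁵ m
0.0555 × 5.297 × 10⁻¹¹ / 1.616 × 10⁻³⁵ = 1.819 × 10²³

1.819 × 10²³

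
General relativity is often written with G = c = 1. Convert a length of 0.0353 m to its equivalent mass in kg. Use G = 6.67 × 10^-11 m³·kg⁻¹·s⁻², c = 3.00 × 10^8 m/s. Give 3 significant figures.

4.76 × 10^25 kg

Length → mass via c²/G.
0.0353 m × (c²/G) = 4.76 × 10^25 kg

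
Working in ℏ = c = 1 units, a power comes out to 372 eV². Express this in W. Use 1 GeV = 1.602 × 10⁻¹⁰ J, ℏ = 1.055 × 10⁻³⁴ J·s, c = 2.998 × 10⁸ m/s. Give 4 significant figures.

0.09049 W

Power is [E]/[T] = [E]²/ℏ.
1 GeV² → 1/ℏ × (1 GeV in J)² = 2.433 × 10¹⁴ W.
Convert the energy scale: 372 eV² = 3.72 × 10⁻¹⁶ GeV².
Result: 3.72 × 10⁻¹⁶ × 2.433 × 10¹⁴ = 0.09049 W.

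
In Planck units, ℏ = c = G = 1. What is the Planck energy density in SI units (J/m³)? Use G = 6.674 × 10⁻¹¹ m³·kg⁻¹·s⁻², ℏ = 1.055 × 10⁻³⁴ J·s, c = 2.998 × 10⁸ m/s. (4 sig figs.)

4.632 × 10¹¹³ J/m³

The unique combination of the constants set to 1 with dimensions of energy density is u_P = c⁷/(ℏG²).
  = 2.177 × 10⁵⁹ / 4.699 × 10⁻⁵⁵
  = 4.632 × 10¹¹³ J/m³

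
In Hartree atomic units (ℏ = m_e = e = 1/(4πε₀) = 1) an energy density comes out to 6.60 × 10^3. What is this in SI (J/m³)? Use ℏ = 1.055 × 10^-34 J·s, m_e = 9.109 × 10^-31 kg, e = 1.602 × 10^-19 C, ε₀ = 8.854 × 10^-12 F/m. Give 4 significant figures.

1.933 × 10^17 J/m³

One atomic unit of energy density: u_au = E_h/a₀³ = m_e⁴e¹⁰/((4πε₀)⁵ℏ⁸) = 2.929 × 10^13 J/m³.
6.60 × 10^3 × 2.929 × 10^13 J/m³ = 1.933 × 10^17 J/m³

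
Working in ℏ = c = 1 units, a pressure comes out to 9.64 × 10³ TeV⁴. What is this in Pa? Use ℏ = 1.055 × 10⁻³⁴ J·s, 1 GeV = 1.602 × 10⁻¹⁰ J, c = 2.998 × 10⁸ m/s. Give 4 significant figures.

2.007 × 10⁵³ Pa

Pressure is [E]/[L]³ = [E]⁴/(ℏc)³.
1 GeV⁴ → 1/(ℏc)³ × (1 GeV in J)⁴ = 2.082 × 10³⁷ Pa.
Convert the energy scale: 9.64 × 10³ TeV⁴ = 9.64 × 10¹⁵ GeV⁴.
Result: 9.64 × 10¹⁵ × 2.082 × 10³⁷ = 2.007 × 10⁵³ Pa.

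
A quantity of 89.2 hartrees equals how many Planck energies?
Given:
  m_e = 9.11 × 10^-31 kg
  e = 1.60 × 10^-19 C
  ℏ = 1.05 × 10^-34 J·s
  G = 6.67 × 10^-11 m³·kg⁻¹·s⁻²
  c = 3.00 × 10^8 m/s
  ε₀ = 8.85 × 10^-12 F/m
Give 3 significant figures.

hartree: E_h = m_e e⁴/(4πε₀ℏ)² = 4.38 × 10^-18 J
Planck energy: E_P = √(ℏc⁵/G) = 1.96 × 10^9 J
89.2 × 4.38 × 10^-18 / 1.96 × 10^9 = 2.00 × 10^-25

2.00 × 10^-25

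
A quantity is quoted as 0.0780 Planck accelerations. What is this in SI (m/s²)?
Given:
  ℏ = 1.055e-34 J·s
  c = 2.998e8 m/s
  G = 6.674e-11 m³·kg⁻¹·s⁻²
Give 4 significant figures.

4.337e50 m/s²

One Planck acceleration: a_P = √(c⁷/(ℏG)) = 5.560e51 m/s².
0.0780 × 5.560e51 m/s² = 4.337e50 m/s²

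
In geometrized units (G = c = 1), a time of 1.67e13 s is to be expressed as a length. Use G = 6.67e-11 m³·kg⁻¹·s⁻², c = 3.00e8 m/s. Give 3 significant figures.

Time → length via c.
1.67e13 s × (c) = 5.01e21 m

5.01e21 m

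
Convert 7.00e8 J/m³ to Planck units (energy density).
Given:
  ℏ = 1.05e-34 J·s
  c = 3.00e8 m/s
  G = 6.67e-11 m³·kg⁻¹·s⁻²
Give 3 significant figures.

1.50e-105

Planck energy density: u_P = c⁷/(ℏG²) = 4.68e113 J/m³.
7.00e8 / 4.68e113 = 1.50e-105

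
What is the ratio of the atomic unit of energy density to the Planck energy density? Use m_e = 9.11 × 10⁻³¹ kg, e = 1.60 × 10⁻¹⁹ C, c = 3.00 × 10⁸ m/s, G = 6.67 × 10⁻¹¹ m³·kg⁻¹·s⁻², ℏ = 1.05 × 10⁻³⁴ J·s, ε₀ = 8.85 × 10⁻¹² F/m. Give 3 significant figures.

atomic unit of energy density: u_au = E_h/a₀³ = m_e⁴e¹⁰/((4πε₀)⁵ℏ⁸) = 3.01 × 10¹³ J/m³
Planck energy density: u_P = c⁷/(ℏG²) = 4.68 × 10¹¹³ J/m³
ratio = 3.01 × 10¹³ / 4.68 × 10¹¹³ = 6.44 × 10⁻¹⁰¹

6.44 × 10⁻¹⁰¹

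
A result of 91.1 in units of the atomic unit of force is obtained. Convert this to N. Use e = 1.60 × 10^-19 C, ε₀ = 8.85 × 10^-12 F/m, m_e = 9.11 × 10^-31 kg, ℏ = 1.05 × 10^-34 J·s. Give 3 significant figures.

7.59 × 10^-6 N

One atomic unit of force: F_au = E_h/a₀ = m_e²e⁶/((4πε₀)³ℏ⁴) = 8.33 × 10^-8 N.
91.1 × 8.33 × 10^-8 N = 7.59 × 10^-6 N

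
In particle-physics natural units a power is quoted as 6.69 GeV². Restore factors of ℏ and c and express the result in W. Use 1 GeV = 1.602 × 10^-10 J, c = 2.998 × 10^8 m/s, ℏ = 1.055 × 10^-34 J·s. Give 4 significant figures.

1.627 × 10^15 W

Power is [E]/[T] = [E]²/ℏ.
1 GeV² → 1/ℏ × (1 GeV in J)² = 2.433 × 10^14 W.
Result: 6.69 × 2.433 × 10^14 = 1.627 × 10^15 W.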